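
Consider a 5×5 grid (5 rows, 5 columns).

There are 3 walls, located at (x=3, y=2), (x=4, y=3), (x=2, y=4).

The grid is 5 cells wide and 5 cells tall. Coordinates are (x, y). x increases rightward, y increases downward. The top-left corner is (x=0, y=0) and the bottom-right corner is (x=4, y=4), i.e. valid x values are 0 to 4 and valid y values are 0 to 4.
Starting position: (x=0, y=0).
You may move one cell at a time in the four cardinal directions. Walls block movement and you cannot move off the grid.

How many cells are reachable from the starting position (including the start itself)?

Answer: Reachable cells: 22

Derivation:
BFS flood-fill from (x=0, y=0):
  Distance 0: (x=0, y=0)
  Distance 1: (x=1, y=0), (x=0, y=1)
  Distance 2: (x=2, y=0), (x=1, y=1), (x=0, y=2)
  Distance 3: (x=3, y=0), (x=2, y=1), (x=1, y=2), (x=0, y=3)
  Distance 4: (x=4, y=0), (x=3, y=1), (x=2, y=2), (x=1, y=3), (x=0, y=4)
  Distance 5: (x=4, y=1), (x=2, y=3), (x=1, y=4)
  Distance 6: (x=4, y=2), (x=3, y=3)
  Distance 7: (x=3, y=4)
  Distance 8: (x=4, y=4)
Total reachable: 22 (grid has 22 open cells total)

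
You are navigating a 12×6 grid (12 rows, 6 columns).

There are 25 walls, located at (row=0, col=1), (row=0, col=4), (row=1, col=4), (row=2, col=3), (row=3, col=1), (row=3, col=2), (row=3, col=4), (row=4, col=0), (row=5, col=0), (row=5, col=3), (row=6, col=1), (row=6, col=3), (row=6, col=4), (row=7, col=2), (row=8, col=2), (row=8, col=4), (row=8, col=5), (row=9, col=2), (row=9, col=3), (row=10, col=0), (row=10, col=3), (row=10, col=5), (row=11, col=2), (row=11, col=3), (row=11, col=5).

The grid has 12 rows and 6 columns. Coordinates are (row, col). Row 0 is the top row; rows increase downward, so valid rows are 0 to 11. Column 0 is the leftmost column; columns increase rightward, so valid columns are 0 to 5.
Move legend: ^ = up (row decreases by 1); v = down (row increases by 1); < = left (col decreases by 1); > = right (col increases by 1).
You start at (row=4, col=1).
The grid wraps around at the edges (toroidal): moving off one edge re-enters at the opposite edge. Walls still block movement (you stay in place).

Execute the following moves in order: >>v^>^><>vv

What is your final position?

Start: (row=4, col=1)
  > (right): (row=4, col=1) -> (row=4, col=2)
  > (right): (row=4, col=2) -> (row=4, col=3)
  v (down): blocked, stay at (row=4, col=3)
  ^ (up): (row=4, col=3) -> (row=3, col=3)
  > (right): blocked, stay at (row=3, col=3)
  ^ (up): blocked, stay at (row=3, col=3)
  > (right): blocked, stay at (row=3, col=3)
  < (left): blocked, stay at (row=3, col=3)
  > (right): blocked, stay at (row=3, col=3)
  v (down): (row=3, col=3) -> (row=4, col=3)
  v (down): blocked, stay at (row=4, col=3)
Final: (row=4, col=3)

Answer: Final position: (row=4, col=3)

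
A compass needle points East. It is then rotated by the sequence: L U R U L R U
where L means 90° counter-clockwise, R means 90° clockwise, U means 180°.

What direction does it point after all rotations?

Start: East
  L (left (90° counter-clockwise)) -> North
  U (U-turn (180°)) -> South
  R (right (90° clockwise)) -> West
  U (U-turn (180°)) -> East
  L (left (90° counter-clockwise)) -> North
  R (right (90° clockwise)) -> East
  U (U-turn (180°)) -> West
Final: West

Answer: Final heading: West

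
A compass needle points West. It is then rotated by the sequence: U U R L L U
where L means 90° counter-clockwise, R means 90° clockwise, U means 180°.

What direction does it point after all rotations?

Start: West
  U (U-turn (180°)) -> East
  U (U-turn (180°)) -> West
  R (right (90° clockwise)) -> North
  L (left (90° counter-clockwise)) -> West
  L (left (90° counter-clockwise)) -> South
  U (U-turn (180°)) -> North
Final: North

Answer: Final heading: North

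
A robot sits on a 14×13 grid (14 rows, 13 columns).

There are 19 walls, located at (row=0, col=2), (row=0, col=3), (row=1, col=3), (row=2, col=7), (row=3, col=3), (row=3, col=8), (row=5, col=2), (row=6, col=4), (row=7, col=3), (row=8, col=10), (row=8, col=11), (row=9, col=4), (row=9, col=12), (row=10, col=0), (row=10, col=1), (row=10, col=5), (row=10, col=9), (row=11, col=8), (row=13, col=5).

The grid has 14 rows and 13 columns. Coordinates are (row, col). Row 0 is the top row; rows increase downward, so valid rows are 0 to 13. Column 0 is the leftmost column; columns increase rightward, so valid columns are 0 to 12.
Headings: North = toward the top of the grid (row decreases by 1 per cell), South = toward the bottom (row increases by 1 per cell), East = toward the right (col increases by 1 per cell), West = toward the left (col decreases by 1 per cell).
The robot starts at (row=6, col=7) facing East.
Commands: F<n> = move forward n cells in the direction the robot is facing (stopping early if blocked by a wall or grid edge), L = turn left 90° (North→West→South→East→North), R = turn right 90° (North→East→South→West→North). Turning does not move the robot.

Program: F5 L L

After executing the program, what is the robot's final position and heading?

Start: (row=6, col=7), facing East
  F5: move forward 5, now at (row=6, col=12)
  L: turn left, now facing North
  L: turn left, now facing West
Final: (row=6, col=12), facing West

Answer: Final position: (row=6, col=12), facing West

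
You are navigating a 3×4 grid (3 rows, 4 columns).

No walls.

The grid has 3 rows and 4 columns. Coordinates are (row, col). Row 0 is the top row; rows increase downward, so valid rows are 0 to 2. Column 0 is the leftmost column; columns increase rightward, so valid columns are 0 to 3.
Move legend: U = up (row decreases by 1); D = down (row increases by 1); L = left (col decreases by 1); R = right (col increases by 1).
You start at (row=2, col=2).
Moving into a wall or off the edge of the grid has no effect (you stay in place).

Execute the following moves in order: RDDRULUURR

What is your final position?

Start: (row=2, col=2)
  R (right): (row=2, col=2) -> (row=2, col=3)
  D (down): blocked, stay at (row=2, col=3)
  D (down): blocked, stay at (row=2, col=3)
  R (right): blocked, stay at (row=2, col=3)
  U (up): (row=2, col=3) -> (row=1, col=3)
  L (left): (row=1, col=3) -> (row=1, col=2)
  U (up): (row=1, col=2) -> (row=0, col=2)
  U (up): blocked, stay at (row=0, col=2)
  R (right): (row=0, col=2) -> (row=0, col=3)
  R (right): blocked, stay at (row=0, col=3)
Final: (row=0, col=3)

Answer: Final position: (row=0, col=3)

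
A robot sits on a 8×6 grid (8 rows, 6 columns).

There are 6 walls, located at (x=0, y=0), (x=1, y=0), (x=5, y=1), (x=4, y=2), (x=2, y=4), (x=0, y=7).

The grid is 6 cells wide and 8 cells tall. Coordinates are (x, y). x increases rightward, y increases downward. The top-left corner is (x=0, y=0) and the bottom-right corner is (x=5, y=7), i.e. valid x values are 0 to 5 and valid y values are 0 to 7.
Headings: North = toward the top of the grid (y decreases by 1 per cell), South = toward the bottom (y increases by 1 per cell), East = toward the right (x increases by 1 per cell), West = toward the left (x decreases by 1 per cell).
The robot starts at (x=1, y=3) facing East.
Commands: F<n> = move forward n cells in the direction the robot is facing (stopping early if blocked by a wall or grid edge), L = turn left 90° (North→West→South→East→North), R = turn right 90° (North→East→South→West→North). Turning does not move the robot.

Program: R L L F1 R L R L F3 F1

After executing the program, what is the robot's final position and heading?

Start: (x=1, y=3), facing East
  R: turn right, now facing South
  L: turn left, now facing East
  L: turn left, now facing North
  F1: move forward 1, now at (x=1, y=2)
  R: turn right, now facing East
  L: turn left, now facing North
  R: turn right, now facing East
  L: turn left, now facing North
  F3: move forward 1/3 (blocked), now at (x=1, y=1)
  F1: move forward 0/1 (blocked), now at (x=1, y=1)
Final: (x=1, y=1), facing North

Answer: Final position: (x=1, y=1), facing North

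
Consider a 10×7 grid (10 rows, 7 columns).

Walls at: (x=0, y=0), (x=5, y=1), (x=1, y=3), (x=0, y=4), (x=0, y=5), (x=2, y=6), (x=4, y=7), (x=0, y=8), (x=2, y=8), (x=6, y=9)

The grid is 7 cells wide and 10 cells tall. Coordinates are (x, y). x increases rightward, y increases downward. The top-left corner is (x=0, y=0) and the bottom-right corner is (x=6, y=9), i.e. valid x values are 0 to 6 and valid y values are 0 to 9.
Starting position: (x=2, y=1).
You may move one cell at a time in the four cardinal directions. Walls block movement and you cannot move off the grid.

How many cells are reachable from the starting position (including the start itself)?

BFS flood-fill from (x=2, y=1):
  Distance 0: (x=2, y=1)
  Distance 1: (x=2, y=0), (x=1, y=1), (x=3, y=1), (x=2, y=2)
  Distance 2: (x=1, y=0), (x=3, y=0), (x=0, y=1), (x=4, y=1), (x=1, y=2), (x=3, y=2), (x=2, y=3)
  Distance 3: (x=4, y=0), (x=0, y=2), (x=4, y=2), (x=3, y=3), (x=2, y=4)
  Distance 4: (x=5, y=0), (x=5, y=2), (x=0, y=3), (x=4, y=3), (x=1, y=4), (x=3, y=4), (x=2, y=5)
  Distance 5: (x=6, y=0), (x=6, y=2), (x=5, y=3), (x=4, y=4), (x=1, y=5), (x=3, y=5)
  Distance 6: (x=6, y=1), (x=6, y=3), (x=5, y=4), (x=4, y=5), (x=1, y=6), (x=3, y=6)
  Distance 7: (x=6, y=4), (x=5, y=5), (x=0, y=6), (x=4, y=6), (x=1, y=7), (x=3, y=7)
  Distance 8: (x=6, y=5), (x=5, y=6), (x=0, y=7), (x=2, y=7), (x=1, y=8), (x=3, y=8)
  Distance 9: (x=6, y=6), (x=5, y=7), (x=4, y=8), (x=1, y=9), (x=3, y=9)
  Distance 10: (x=6, y=7), (x=5, y=8), (x=0, y=9), (x=2, y=9), (x=4, y=9)
  Distance 11: (x=6, y=8), (x=5, y=9)
Total reachable: 60 (grid has 60 open cells total)

Answer: Reachable cells: 60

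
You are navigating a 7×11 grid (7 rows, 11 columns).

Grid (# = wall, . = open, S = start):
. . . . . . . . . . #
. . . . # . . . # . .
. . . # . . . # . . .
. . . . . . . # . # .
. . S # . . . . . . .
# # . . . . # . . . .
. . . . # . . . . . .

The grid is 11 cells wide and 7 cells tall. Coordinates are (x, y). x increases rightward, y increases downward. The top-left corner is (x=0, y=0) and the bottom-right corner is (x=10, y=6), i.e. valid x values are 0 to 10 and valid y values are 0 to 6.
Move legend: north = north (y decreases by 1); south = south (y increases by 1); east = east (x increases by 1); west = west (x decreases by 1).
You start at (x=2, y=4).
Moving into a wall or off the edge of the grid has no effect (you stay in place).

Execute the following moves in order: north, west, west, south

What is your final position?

Answer: Final position: (x=0, y=4)

Derivation:
Start: (x=2, y=4)
  north (north): (x=2, y=4) -> (x=2, y=3)
  west (west): (x=2, y=3) -> (x=1, y=3)
  west (west): (x=1, y=3) -> (x=0, y=3)
  south (south): (x=0, y=3) -> (x=0, y=4)
Final: (x=0, y=4)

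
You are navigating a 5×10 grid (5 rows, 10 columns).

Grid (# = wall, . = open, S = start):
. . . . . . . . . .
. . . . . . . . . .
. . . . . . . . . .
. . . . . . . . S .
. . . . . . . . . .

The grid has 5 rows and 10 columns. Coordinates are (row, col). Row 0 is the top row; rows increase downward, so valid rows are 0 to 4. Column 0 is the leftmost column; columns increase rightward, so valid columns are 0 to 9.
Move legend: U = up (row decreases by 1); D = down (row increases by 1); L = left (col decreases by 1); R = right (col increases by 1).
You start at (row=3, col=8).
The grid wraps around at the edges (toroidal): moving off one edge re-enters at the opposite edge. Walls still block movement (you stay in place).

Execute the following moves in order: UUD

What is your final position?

Answer: Final position: (row=2, col=8)

Derivation:
Start: (row=3, col=8)
  U (up): (row=3, col=8) -> (row=2, col=8)
  U (up): (row=2, col=8) -> (row=1, col=8)
  D (down): (row=1, col=8) -> (row=2, col=8)
Final: (row=2, col=8)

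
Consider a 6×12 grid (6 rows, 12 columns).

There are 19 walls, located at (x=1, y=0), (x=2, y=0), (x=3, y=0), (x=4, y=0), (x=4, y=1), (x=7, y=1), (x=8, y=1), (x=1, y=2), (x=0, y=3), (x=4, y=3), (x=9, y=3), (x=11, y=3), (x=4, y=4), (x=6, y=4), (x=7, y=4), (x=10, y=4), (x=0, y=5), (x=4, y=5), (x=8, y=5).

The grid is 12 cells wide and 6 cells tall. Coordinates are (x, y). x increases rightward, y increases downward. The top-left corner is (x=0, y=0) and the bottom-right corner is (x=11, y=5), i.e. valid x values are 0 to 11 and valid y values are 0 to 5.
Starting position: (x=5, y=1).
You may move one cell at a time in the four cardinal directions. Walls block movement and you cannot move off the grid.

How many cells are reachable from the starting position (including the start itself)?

BFS flood-fill from (x=5, y=1):
  Distance 0: (x=5, y=1)
  Distance 1: (x=5, y=0), (x=6, y=1), (x=5, y=2)
  Distance 2: (x=6, y=0), (x=4, y=2), (x=6, y=2), (x=5, y=3)
  Distance 3: (x=7, y=0), (x=3, y=2), (x=7, y=2), (x=6, y=3), (x=5, y=4)
  Distance 4: (x=8, y=0), (x=3, y=1), (x=2, y=2), (x=8, y=2), (x=3, y=3), (x=7, y=3), (x=5, y=5)
  Distance 5: (x=9, y=0), (x=2, y=1), (x=9, y=2), (x=2, y=3), (x=8, y=3), (x=3, y=4), (x=6, y=5)
  Distance 6: (x=10, y=0), (x=1, y=1), (x=9, y=1), (x=10, y=2), (x=1, y=3), (x=2, y=4), (x=8, y=4), (x=3, y=5), (x=7, y=5)
  Distance 7: (x=11, y=0), (x=0, y=1), (x=10, y=1), (x=11, y=2), (x=10, y=3), (x=1, y=4), (x=9, y=4), (x=2, y=5)
  Distance 8: (x=0, y=0), (x=11, y=1), (x=0, y=2), (x=0, y=4), (x=1, y=5), (x=9, y=5)
  Distance 9: (x=10, y=5)
  Distance 10: (x=11, y=5)
  Distance 11: (x=11, y=4)
Total reachable: 53 (grid has 53 open cells total)

Answer: Reachable cells: 53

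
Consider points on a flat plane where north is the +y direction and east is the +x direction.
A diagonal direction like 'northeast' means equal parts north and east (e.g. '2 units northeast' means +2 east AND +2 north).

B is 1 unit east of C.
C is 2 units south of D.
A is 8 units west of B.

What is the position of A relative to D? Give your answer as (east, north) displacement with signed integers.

Place D at the origin (east=0, north=0).
  C is 2 units south of D: delta (east=+0, north=-2); C at (east=0, north=-2).
  B is 1 unit east of C: delta (east=+1, north=+0); B at (east=1, north=-2).
  A is 8 units west of B: delta (east=-8, north=+0); A at (east=-7, north=-2).
Therefore A relative to D: (east=-7, north=-2).

Answer: A is at (east=-7, north=-2) relative to D.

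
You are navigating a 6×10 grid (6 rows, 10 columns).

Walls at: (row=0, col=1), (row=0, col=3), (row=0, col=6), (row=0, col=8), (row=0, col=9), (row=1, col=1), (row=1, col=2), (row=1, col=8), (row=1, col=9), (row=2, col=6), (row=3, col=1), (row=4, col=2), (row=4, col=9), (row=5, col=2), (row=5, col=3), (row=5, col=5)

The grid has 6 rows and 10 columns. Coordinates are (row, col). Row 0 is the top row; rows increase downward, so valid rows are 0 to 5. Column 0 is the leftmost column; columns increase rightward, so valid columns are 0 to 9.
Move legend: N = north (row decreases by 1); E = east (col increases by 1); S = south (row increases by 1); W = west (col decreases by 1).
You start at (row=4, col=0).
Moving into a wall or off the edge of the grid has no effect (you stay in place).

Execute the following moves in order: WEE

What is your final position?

Answer: Final position: (row=4, col=1)

Derivation:
Start: (row=4, col=0)
  W (west): blocked, stay at (row=4, col=0)
  E (east): (row=4, col=0) -> (row=4, col=1)
  E (east): blocked, stay at (row=4, col=1)
Final: (row=4, col=1)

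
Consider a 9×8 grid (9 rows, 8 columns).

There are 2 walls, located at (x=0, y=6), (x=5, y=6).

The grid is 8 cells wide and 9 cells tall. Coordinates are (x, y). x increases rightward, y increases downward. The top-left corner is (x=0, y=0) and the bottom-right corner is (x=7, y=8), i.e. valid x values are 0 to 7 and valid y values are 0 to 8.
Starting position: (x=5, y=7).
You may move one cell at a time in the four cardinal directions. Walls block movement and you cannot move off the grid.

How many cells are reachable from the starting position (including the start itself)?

BFS flood-fill from (x=5, y=7):
  Distance 0: (x=5, y=7)
  Distance 1: (x=4, y=7), (x=6, y=7), (x=5, y=8)
  Distance 2: (x=4, y=6), (x=6, y=6), (x=3, y=7), (x=7, y=7), (x=4, y=8), (x=6, y=8)
  Distance 3: (x=4, y=5), (x=6, y=5), (x=3, y=6), (x=7, y=6), (x=2, y=7), (x=3, y=8), (x=7, y=8)
  Distance 4: (x=4, y=4), (x=6, y=4), (x=3, y=5), (x=5, y=5), (x=7, y=5), (x=2, y=6), (x=1, y=7), (x=2, y=8)
  Distance 5: (x=4, y=3), (x=6, y=3), (x=3, y=4), (x=5, y=4), (x=7, y=4), (x=2, y=5), (x=1, y=6), (x=0, y=7), (x=1, y=8)
  Distance 6: (x=4, y=2), (x=6, y=2), (x=3, y=3), (x=5, y=3), (x=7, y=3), (x=2, y=4), (x=1, y=5), (x=0, y=8)
  Distance 7: (x=4, y=1), (x=6, y=1), (x=3, y=2), (x=5, y=2), (x=7, y=2), (x=2, y=3), (x=1, y=4), (x=0, y=5)
  Distance 8: (x=4, y=0), (x=6, y=0), (x=3, y=1), (x=5, y=1), (x=7, y=1), (x=2, y=2), (x=1, y=3), (x=0, y=4)
  Distance 9: (x=3, y=0), (x=5, y=0), (x=7, y=0), (x=2, y=1), (x=1, y=2), (x=0, y=3)
  Distance 10: (x=2, y=0), (x=1, y=1), (x=0, y=2)
  Distance 11: (x=1, y=0), (x=0, y=1)
  Distance 12: (x=0, y=0)
Total reachable: 70 (grid has 70 open cells total)

Answer: Reachable cells: 70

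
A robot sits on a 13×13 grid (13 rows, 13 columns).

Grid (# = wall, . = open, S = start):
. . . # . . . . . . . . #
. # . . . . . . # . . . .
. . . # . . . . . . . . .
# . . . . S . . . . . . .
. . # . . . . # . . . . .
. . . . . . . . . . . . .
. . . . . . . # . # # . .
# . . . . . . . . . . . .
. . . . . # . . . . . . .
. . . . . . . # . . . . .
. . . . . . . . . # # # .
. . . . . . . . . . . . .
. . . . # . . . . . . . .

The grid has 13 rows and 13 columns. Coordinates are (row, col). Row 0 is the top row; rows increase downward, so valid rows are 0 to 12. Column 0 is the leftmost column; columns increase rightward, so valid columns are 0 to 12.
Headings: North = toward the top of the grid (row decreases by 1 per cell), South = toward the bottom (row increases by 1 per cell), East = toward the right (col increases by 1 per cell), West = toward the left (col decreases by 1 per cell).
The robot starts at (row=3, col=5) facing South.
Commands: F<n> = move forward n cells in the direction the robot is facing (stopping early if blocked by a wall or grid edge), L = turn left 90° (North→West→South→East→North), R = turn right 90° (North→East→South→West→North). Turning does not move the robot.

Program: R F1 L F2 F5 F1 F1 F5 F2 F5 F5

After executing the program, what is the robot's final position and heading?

Answer: Final position: (row=11, col=4), facing South

Derivation:
Start: (row=3, col=5), facing South
  R: turn right, now facing West
  F1: move forward 1, now at (row=3, col=4)
  L: turn left, now facing South
  F2: move forward 2, now at (row=5, col=4)
  F5: move forward 5, now at (row=10, col=4)
  F1: move forward 1, now at (row=11, col=4)
  F1: move forward 0/1 (blocked), now at (row=11, col=4)
  F5: move forward 0/5 (blocked), now at (row=11, col=4)
  F2: move forward 0/2 (blocked), now at (row=11, col=4)
  F5: move forward 0/5 (blocked), now at (row=11, col=4)
  F5: move forward 0/5 (blocked), now at (row=11, col=4)
Final: (row=11, col=4), facing South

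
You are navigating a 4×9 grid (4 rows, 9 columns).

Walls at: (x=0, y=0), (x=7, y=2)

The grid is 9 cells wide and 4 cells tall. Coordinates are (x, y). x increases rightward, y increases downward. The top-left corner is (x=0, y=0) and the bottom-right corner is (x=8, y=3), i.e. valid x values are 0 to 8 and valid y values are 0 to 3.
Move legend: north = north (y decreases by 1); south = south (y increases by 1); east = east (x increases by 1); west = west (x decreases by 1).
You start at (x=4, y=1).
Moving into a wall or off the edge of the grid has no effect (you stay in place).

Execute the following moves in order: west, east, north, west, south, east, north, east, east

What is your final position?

Start: (x=4, y=1)
  west (west): (x=4, y=1) -> (x=3, y=1)
  east (east): (x=3, y=1) -> (x=4, y=1)
  north (north): (x=4, y=1) -> (x=4, y=0)
  west (west): (x=4, y=0) -> (x=3, y=0)
  south (south): (x=3, y=0) -> (x=3, y=1)
  east (east): (x=3, y=1) -> (x=4, y=1)
  north (north): (x=4, y=1) -> (x=4, y=0)
  east (east): (x=4, y=0) -> (x=5, y=0)
  east (east): (x=5, y=0) -> (x=6, y=0)
Final: (x=6, y=0)

Answer: Final position: (x=6, y=0)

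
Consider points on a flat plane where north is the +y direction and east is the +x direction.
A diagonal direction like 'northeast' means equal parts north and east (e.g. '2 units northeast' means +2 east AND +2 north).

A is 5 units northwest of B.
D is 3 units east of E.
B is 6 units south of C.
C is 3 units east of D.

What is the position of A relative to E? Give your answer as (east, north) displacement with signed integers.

Place E at the origin (east=0, north=0).
  D is 3 units east of E: delta (east=+3, north=+0); D at (east=3, north=0).
  C is 3 units east of D: delta (east=+3, north=+0); C at (east=6, north=0).
  B is 6 units south of C: delta (east=+0, north=-6); B at (east=6, north=-6).
  A is 5 units northwest of B: delta (east=-5, north=+5); A at (east=1, north=-1).
Therefore A relative to E: (east=1, north=-1).

Answer: A is at (east=1, north=-1) relative to E.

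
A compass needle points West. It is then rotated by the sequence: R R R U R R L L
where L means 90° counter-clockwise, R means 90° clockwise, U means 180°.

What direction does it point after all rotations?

Answer: Final heading: North

Derivation:
Start: West
  R (right (90° clockwise)) -> North
  R (right (90° clockwise)) -> East
  R (right (90° clockwise)) -> South
  U (U-turn (180°)) -> North
  R (right (90° clockwise)) -> East
  R (right (90° clockwise)) -> South
  L (left (90° counter-clockwise)) -> East
  L (left (90° counter-clockwise)) -> North
Final: North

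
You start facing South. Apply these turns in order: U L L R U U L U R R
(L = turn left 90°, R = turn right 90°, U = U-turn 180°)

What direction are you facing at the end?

Start: South
  U (U-turn (180°)) -> North
  L (left (90° counter-clockwise)) -> West
  L (left (90° counter-clockwise)) -> South
  R (right (90° clockwise)) -> West
  U (U-turn (180°)) -> East
  U (U-turn (180°)) -> West
  L (left (90° counter-clockwise)) -> South
  U (U-turn (180°)) -> North
  R (right (90° clockwise)) -> East
  R (right (90° clockwise)) -> South
Final: South

Answer: Final heading: South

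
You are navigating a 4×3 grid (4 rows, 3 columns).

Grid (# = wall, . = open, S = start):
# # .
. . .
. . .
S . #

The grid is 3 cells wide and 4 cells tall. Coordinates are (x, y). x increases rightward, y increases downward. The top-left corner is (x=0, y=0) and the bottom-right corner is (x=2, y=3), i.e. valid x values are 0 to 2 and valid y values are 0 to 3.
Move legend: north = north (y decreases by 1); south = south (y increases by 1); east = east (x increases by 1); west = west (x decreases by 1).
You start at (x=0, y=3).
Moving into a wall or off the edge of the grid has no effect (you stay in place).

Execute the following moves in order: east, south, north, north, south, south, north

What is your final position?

Start: (x=0, y=3)
  east (east): (x=0, y=3) -> (x=1, y=3)
  south (south): blocked, stay at (x=1, y=3)
  north (north): (x=1, y=3) -> (x=1, y=2)
  north (north): (x=1, y=2) -> (x=1, y=1)
  south (south): (x=1, y=1) -> (x=1, y=2)
  south (south): (x=1, y=2) -> (x=1, y=3)
  north (north): (x=1, y=3) -> (x=1, y=2)
Final: (x=1, y=2)

Answer: Final position: (x=1, y=2)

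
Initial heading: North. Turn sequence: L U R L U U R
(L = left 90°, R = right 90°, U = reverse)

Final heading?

Start: North
  L (left (90° counter-clockwise)) -> West
  U (U-turn (180°)) -> East
  R (right (90° clockwise)) -> South
  L (left (90° counter-clockwise)) -> East
  U (U-turn (180°)) -> West
  U (U-turn (180°)) -> East
  R (right (90° clockwise)) -> South
Final: South

Answer: Final heading: South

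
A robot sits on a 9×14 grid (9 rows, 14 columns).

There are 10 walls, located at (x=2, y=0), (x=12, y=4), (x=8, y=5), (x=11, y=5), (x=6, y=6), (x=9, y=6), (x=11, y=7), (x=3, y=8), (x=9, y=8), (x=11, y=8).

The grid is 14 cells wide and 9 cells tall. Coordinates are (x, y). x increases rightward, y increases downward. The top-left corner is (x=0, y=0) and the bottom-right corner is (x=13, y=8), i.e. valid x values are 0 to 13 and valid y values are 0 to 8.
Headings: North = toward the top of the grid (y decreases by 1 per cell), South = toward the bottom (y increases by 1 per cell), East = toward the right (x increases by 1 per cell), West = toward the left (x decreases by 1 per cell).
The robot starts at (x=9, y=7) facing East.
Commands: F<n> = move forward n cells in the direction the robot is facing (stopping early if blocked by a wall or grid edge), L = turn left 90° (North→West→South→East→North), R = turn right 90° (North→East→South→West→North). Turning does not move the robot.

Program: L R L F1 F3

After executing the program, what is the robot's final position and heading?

Answer: Final position: (x=9, y=7), facing North

Derivation:
Start: (x=9, y=7), facing East
  L: turn left, now facing North
  R: turn right, now facing East
  L: turn left, now facing North
  F1: move forward 0/1 (blocked), now at (x=9, y=7)
  F3: move forward 0/3 (blocked), now at (x=9, y=7)
Final: (x=9, y=7), facing North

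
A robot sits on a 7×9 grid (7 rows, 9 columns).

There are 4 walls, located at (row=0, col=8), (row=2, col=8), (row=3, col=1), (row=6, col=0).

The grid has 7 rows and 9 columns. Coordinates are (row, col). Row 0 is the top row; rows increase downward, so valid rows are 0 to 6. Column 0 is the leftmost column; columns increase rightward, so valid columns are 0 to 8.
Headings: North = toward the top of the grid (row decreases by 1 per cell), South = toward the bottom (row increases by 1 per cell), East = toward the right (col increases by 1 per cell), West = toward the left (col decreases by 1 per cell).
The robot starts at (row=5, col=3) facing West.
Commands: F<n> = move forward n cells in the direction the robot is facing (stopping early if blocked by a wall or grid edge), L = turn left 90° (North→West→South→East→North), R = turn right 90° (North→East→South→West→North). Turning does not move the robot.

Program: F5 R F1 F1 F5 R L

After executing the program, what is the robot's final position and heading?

Answer: Final position: (row=0, col=0), facing North

Derivation:
Start: (row=5, col=3), facing West
  F5: move forward 3/5 (blocked), now at (row=5, col=0)
  R: turn right, now facing North
  F1: move forward 1, now at (row=4, col=0)
  F1: move forward 1, now at (row=3, col=0)
  F5: move forward 3/5 (blocked), now at (row=0, col=0)
  R: turn right, now facing East
  L: turn left, now facing North
Final: (row=0, col=0), facing North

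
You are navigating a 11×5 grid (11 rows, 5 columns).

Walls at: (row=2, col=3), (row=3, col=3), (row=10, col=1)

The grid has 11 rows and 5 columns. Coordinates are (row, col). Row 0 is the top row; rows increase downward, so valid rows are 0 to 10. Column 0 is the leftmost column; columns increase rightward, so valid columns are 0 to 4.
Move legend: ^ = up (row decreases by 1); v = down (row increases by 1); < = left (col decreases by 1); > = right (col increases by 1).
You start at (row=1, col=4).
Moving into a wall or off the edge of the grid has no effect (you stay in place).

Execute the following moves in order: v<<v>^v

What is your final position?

Answer: Final position: (row=3, col=4)

Derivation:
Start: (row=1, col=4)
  v (down): (row=1, col=4) -> (row=2, col=4)
  < (left): blocked, stay at (row=2, col=4)
  < (left): blocked, stay at (row=2, col=4)
  v (down): (row=2, col=4) -> (row=3, col=4)
  > (right): blocked, stay at (row=3, col=4)
  ^ (up): (row=3, col=4) -> (row=2, col=4)
  v (down): (row=2, col=4) -> (row=3, col=4)
Final: (row=3, col=4)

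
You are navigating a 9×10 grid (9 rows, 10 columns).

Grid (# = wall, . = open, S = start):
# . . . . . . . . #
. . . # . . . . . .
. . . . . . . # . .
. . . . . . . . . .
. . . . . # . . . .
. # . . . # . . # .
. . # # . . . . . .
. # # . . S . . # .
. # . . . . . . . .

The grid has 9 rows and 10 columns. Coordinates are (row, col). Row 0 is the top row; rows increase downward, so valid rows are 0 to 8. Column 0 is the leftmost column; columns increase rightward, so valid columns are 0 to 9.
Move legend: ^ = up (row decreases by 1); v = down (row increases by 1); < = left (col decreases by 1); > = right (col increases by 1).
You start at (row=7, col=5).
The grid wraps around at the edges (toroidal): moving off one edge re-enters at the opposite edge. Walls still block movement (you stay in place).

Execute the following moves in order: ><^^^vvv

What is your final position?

Start: (row=7, col=5)
  > (right): (row=7, col=5) -> (row=7, col=6)
  < (left): (row=7, col=6) -> (row=7, col=5)
  ^ (up): (row=7, col=5) -> (row=6, col=5)
  ^ (up): blocked, stay at (row=6, col=5)
  ^ (up): blocked, stay at (row=6, col=5)
  v (down): (row=6, col=5) -> (row=7, col=5)
  v (down): (row=7, col=5) -> (row=8, col=5)
  v (down): (row=8, col=5) -> (row=0, col=5)
Final: (row=0, col=5)

Answer: Final position: (row=0, col=5)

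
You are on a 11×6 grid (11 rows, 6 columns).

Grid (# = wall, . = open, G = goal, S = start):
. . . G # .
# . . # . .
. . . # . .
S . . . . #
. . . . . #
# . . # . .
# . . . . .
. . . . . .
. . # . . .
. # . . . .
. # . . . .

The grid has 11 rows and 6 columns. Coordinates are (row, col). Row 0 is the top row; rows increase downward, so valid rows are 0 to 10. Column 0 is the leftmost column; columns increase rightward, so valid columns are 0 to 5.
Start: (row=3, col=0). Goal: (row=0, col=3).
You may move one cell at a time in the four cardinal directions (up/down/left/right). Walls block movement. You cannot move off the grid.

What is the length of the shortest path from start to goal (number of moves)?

BFS from (row=3, col=0) until reaching (row=0, col=3):
  Distance 0: (row=3, col=0)
  Distance 1: (row=2, col=0), (row=3, col=1), (row=4, col=0)
  Distance 2: (row=2, col=1), (row=3, col=2), (row=4, col=1)
  Distance 3: (row=1, col=1), (row=2, col=2), (row=3, col=3), (row=4, col=2), (row=5, col=1)
  Distance 4: (row=0, col=1), (row=1, col=2), (row=3, col=4), (row=4, col=3), (row=5, col=2), (row=6, col=1)
  Distance 5: (row=0, col=0), (row=0, col=2), (row=2, col=4), (row=4, col=4), (row=6, col=2), (row=7, col=1)
  Distance 6: (row=0, col=3), (row=1, col=4), (row=2, col=5), (row=5, col=4), (row=6, col=3), (row=7, col=0), (row=7, col=2), (row=8, col=1)  <- goal reached here
One shortest path (6 moves): (row=3, col=0) -> (row=3, col=1) -> (row=3, col=2) -> (row=2, col=2) -> (row=1, col=2) -> (row=0, col=2) -> (row=0, col=3)

Answer: Shortest path length: 6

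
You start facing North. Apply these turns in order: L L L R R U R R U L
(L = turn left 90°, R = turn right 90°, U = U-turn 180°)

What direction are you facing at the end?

Answer: Final heading: North

Derivation:
Start: North
  L (left (90° counter-clockwise)) -> West
  L (left (90° counter-clockwise)) -> South
  L (left (90° counter-clockwise)) -> East
  R (right (90° clockwise)) -> South
  R (right (90° clockwise)) -> West
  U (U-turn (180°)) -> East
  R (right (90° clockwise)) -> South
  R (right (90° clockwise)) -> West
  U (U-turn (180°)) -> East
  L (left (90° counter-clockwise)) -> North
Final: North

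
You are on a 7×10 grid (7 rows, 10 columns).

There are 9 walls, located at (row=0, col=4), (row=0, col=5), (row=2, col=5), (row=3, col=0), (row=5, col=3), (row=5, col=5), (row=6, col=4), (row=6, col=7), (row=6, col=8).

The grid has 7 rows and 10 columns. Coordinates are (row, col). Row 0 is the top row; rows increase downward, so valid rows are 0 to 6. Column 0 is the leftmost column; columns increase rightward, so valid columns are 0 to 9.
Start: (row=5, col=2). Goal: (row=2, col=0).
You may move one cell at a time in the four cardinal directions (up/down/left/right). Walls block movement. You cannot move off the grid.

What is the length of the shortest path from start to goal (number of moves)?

BFS from (row=5, col=2) until reaching (row=2, col=0):
  Distance 0: (row=5, col=2)
  Distance 1: (row=4, col=2), (row=5, col=1), (row=6, col=2)
  Distance 2: (row=3, col=2), (row=4, col=1), (row=4, col=3), (row=5, col=0), (row=6, col=1), (row=6, col=3)
  Distance 3: (row=2, col=2), (row=3, col=1), (row=3, col=3), (row=4, col=0), (row=4, col=4), (row=6, col=0)
  Distance 4: (row=1, col=2), (row=2, col=1), (row=2, col=3), (row=3, col=4), (row=4, col=5), (row=5, col=4)
  Distance 5: (row=0, col=2), (row=1, col=1), (row=1, col=3), (row=2, col=0), (row=2, col=4), (row=3, col=5), (row=4, col=6)  <- goal reached here
One shortest path (5 moves): (row=5, col=2) -> (row=5, col=1) -> (row=4, col=1) -> (row=3, col=1) -> (row=2, col=1) -> (row=2, col=0)

Answer: Shortest path length: 5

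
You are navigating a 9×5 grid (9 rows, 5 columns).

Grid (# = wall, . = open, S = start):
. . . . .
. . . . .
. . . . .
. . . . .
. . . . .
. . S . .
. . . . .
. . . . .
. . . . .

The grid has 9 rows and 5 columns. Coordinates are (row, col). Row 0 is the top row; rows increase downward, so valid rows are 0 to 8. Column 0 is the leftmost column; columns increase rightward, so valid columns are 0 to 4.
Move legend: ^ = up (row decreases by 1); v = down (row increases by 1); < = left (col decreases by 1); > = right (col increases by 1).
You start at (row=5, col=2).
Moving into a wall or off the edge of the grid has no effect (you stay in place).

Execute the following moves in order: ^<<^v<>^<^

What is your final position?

Start: (row=5, col=2)
  ^ (up): (row=5, col=2) -> (row=4, col=2)
  < (left): (row=4, col=2) -> (row=4, col=1)
  < (left): (row=4, col=1) -> (row=4, col=0)
  ^ (up): (row=4, col=0) -> (row=3, col=0)
  v (down): (row=3, col=0) -> (row=4, col=0)
  < (left): blocked, stay at (row=4, col=0)
  > (right): (row=4, col=0) -> (row=4, col=1)
  ^ (up): (row=4, col=1) -> (row=3, col=1)
  < (left): (row=3, col=1) -> (row=3, col=0)
  ^ (up): (row=3, col=0) -> (row=2, col=0)
Final: (row=2, col=0)

Answer: Final position: (row=2, col=0)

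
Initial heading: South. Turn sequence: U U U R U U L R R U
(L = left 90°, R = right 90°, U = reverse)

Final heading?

Start: South
  U (U-turn (180°)) -> North
  U (U-turn (180°)) -> South
  U (U-turn (180°)) -> North
  R (right (90° clockwise)) -> East
  U (U-turn (180°)) -> West
  U (U-turn (180°)) -> East
  L (left (90° counter-clockwise)) -> North
  R (right (90° clockwise)) -> East
  R (right (90° clockwise)) -> South
  U (U-turn (180°)) -> North
Final: North

Answer: Final heading: North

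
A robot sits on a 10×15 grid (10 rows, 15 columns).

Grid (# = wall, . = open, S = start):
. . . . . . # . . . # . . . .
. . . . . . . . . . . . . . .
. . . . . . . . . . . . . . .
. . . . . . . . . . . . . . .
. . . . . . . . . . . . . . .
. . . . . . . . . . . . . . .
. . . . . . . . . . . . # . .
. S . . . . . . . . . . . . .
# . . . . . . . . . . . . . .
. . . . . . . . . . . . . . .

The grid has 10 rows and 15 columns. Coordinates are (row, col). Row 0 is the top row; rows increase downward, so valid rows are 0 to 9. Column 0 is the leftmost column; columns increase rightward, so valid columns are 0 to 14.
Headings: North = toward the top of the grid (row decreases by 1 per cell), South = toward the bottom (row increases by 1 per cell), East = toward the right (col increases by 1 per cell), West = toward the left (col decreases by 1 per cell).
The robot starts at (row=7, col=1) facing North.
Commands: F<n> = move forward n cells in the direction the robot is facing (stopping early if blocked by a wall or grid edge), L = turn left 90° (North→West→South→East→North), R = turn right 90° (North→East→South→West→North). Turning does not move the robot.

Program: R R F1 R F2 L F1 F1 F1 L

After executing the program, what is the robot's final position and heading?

Answer: Final position: (row=9, col=1), facing East

Derivation:
Start: (row=7, col=1), facing North
  R: turn right, now facing East
  R: turn right, now facing South
  F1: move forward 1, now at (row=8, col=1)
  R: turn right, now facing West
  F2: move forward 0/2 (blocked), now at (row=8, col=1)
  L: turn left, now facing South
  F1: move forward 1, now at (row=9, col=1)
  F1: move forward 0/1 (blocked), now at (row=9, col=1)
  F1: move forward 0/1 (blocked), now at (row=9, col=1)
  L: turn left, now facing East
Final: (row=9, col=1), facing East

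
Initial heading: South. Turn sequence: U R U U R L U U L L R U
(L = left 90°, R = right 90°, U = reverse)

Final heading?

Answer: Final heading: South

Derivation:
Start: South
  U (U-turn (180°)) -> North
  R (right (90° clockwise)) -> East
  U (U-turn (180°)) -> West
  U (U-turn (180°)) -> East
  R (right (90° clockwise)) -> South
  L (left (90° counter-clockwise)) -> East
  U (U-turn (180°)) -> West
  U (U-turn (180°)) -> East
  L (left (90° counter-clockwise)) -> North
  L (left (90° counter-clockwise)) -> West
  R (right (90° clockwise)) -> North
  U (U-turn (180°)) -> South
Final: South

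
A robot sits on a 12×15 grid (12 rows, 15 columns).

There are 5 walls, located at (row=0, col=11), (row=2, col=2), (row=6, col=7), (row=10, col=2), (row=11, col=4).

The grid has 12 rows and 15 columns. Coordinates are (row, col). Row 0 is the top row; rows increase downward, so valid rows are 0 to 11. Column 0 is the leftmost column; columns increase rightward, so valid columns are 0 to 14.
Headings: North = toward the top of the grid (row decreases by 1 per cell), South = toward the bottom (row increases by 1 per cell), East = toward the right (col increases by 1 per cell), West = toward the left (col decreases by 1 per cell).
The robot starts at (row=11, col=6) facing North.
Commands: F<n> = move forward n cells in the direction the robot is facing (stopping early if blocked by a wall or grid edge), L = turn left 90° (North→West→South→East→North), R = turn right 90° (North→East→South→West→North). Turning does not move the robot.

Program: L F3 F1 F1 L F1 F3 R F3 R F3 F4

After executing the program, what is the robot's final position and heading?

Answer: Final position: (row=4, col=5), facing North

Derivation:
Start: (row=11, col=6), facing North
  L: turn left, now facing West
  F3: move forward 1/3 (blocked), now at (row=11, col=5)
  F1: move forward 0/1 (blocked), now at (row=11, col=5)
  F1: move forward 0/1 (blocked), now at (row=11, col=5)
  L: turn left, now facing South
  F1: move forward 0/1 (blocked), now at (row=11, col=5)
  F3: move forward 0/3 (blocked), now at (row=11, col=5)
  R: turn right, now facing West
  F3: move forward 0/3 (blocked), now at (row=11, col=5)
  R: turn right, now facing North
  F3: move forward 3, now at (row=8, col=5)
  F4: move forward 4, now at (row=4, col=5)
Final: (row=4, col=5), facing North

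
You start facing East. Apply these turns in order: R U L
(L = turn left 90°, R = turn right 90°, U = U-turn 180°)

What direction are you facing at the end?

Start: East
  R (right (90° clockwise)) -> South
  U (U-turn (180°)) -> North
  L (left (90° counter-clockwise)) -> West
Final: West

Answer: Final heading: West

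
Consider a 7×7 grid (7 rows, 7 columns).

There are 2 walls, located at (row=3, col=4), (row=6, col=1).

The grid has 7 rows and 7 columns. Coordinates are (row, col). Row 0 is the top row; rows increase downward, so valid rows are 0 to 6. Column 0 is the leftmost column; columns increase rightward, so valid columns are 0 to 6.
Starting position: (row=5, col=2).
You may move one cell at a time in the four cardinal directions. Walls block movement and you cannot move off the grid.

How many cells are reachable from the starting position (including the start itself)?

Answer: Reachable cells: 47

Derivation:
BFS flood-fill from (row=5, col=2):
  Distance 0: (row=5, col=2)
  Distance 1: (row=4, col=2), (row=5, col=1), (row=5, col=3), (row=6, col=2)
  Distance 2: (row=3, col=2), (row=4, col=1), (row=4, col=3), (row=5, col=0), (row=5, col=4), (row=6, col=3)
  Distance 3: (row=2, col=2), (row=3, col=1), (row=3, col=3), (row=4, col=0), (row=4, col=4), (row=5, col=5), (row=6, col=0), (row=6, col=4)
  Distance 4: (row=1, col=2), (row=2, col=1), (row=2, col=3), (row=3, col=0), (row=4, col=5), (row=5, col=6), (row=6, col=5)
  Distance 5: (row=0, col=2), (row=1, col=1), (row=1, col=3), (row=2, col=0), (row=2, col=4), (row=3, col=5), (row=4, col=6), (row=6, col=6)
  Distance 6: (row=0, col=1), (row=0, col=3), (row=1, col=0), (row=1, col=4), (row=2, col=5), (row=3, col=6)
  Distance 7: (row=0, col=0), (row=0, col=4), (row=1, col=5), (row=2, col=6)
  Distance 8: (row=0, col=5), (row=1, col=6)
  Distance 9: (row=0, col=6)
Total reachable: 47 (grid has 47 open cells total)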